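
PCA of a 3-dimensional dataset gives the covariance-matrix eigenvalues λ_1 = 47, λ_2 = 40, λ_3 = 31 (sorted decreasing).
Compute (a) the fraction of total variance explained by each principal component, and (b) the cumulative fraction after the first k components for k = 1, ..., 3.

Step 1 — total variance = trace(Sigma) = Σ λ_i = 47 + 40 + 31 = 118.

Step 2 — fraction explained by component i = λ_i / Σ λ:
  PC1: 47/118 = 0.3983
  PC2: 40/118 = 0.339
  PC3: 31/118 = 0.2627

Step 3 — cumulative fraction after k components = (λ_1 + ... + λ_k) / Σ λ:
  k = 1: 47/118 = 0.3983
  k = 2: (47 + 40)/118 = 87/118 = 0.7373
  k = 3: (47 + 40 + 31)/118 = 118/118 = 1

Summary (fraction, with percent):

explained: PC1 0.3983 (39.83%), PC2 0.339 (33.9%), PC3 0.2627 (26.27%);  cumulative: 0.3983, 0.7373, 1


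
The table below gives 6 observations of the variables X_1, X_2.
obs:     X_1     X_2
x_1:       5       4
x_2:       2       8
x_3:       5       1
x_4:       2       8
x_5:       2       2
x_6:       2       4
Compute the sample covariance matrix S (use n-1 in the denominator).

Step 1 — column means:
  mean(X_1) = (5 + 2 + 5 + 2 + 2 + 2) / 6 = 18/6 = 3
  mean(X_2) = (4 + 8 + 1 + 8 + 2 + 4) / 6 = 27/6 = 4.5

Step 2 — sample covariance S[i,j] = (1/(n-1)) · Σ_k (x_{k,i} - mean_i) · (x_{k,j} - mean_j), with n-1 = 5.
  S[X_1,X_1] = ((2)·(2) + (-1)·(-1) + (2)·(2) + (-1)·(-1) + (-1)·(-1) + (-1)·(-1)) / 5 = 12/5 = 2.4
  S[X_1,X_2] = ((2)·(-0.5) + (-1)·(3.5) + (2)·(-3.5) + (-1)·(3.5) + (-1)·(-2.5) + (-1)·(-0.5)) / 5 = -12/5 = -2.4
  S[X_2,X_2] = ((-0.5)·(-0.5) + (3.5)·(3.5) + (-3.5)·(-3.5) + (3.5)·(3.5) + (-2.5)·(-2.5) + (-0.5)·(-0.5)) / 5 = 43.5/5 = 8.7

S is symmetric (S[j,i] = S[i,j]). Assembling:

S = [[2.4, -2.4],
 [-2.4, 8.7]]


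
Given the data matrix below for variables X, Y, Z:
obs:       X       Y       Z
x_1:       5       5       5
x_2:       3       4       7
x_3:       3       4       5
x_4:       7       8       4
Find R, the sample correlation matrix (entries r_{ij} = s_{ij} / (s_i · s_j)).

Step 1 — column means:
  mean(X) = (5 + 3 + 3 + 7) / 4 = 18/4 = 4.5
  mean(Y) = (5 + 4 + 4 + 8) / 4 = 21/4 = 5.25
  mean(Z) = (5 + 7 + 5 + 4) / 4 = 21/4 = 5.25

Step 2 — sample variances and covariances s[i,j] = (1/(n-1)) · Σ_k (x_{k,i} - mean_i) · (x_{k,j} - mean_j), with n-1 = 3:
  s[X,X] = ((0.5)·(0.5) + (-1.5)·(-1.5) + (-1.5)·(-1.5) + (2.5)·(2.5)) / 3 = 11/3 = 3.6667
  s[X,Y] = ((0.5)·(-0.25) + (-1.5)·(-1.25) + (-1.5)·(-1.25) + (2.5)·(2.75)) / 3 = 10.5/3 = 3.5
  s[X,Z] = ((0.5)·(-0.25) + (-1.5)·(1.75) + (-1.5)·(-0.25) + (2.5)·(-1.25)) / 3 = -5.5/3 = -1.8333
  s[Y,Y] = ((-0.25)·(-0.25) + (-1.25)·(-1.25) + (-1.25)·(-1.25) + (2.75)·(2.75)) / 3 = 10.75/3 = 3.5833
  s[Y,Z] = ((-0.25)·(-0.25) + (-1.25)·(1.75) + (-1.25)·(-0.25) + (2.75)·(-1.25)) / 3 = -5.25/3 = -1.75
  s[Z,Z] = ((-0.25)·(-0.25) + (1.75)·(1.75) + (-0.25)·(-0.25) + (-1.25)·(-1.25)) / 3 = 4.75/3 = 1.5833
  Sample standard deviations s_i = √(s[i,i]):
  s(X) = √(3.6667) = 1.9149
  s(Y) = √(3.5833) = 1.893
  s(Z) = √(1.5833) = 1.2583

Step 3 — r_{ij} = s_{ij} / (s_i · s_j):
  r[X,X] = 1 (diagonal).
  r[X,Y] = 3.5 / (1.9149 · 1.893) = 3.5 / 3.6248 = 0.9656
  r[X,Z] = -1.8333 / (1.9149 · 1.2583) = -1.8333 / 2.4095 = -0.7609
  r[Y,Y] = 1 (diagonal).
  r[Y,Z] = -1.75 / (1.893 · 1.2583) = -1.75 / 2.3819 = -0.7347
  r[Z,Z] = 1 (diagonal).

R is symmetric with unit diagonal. Assembling:

R = [[1, 0.9656, -0.7609],
 [0.9656, 1, -0.7347],
 [-0.7609, -0.7347, 1]]


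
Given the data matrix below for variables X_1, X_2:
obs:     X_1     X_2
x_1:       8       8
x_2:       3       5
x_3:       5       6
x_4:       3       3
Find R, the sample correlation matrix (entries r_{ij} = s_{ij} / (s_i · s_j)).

Step 1 — column means:
  mean(X_1) = (8 + 3 + 5 + 3) / 4 = 19/4 = 4.75
  mean(X_2) = (8 + 5 + 6 + 3) / 4 = 22/4 = 5.5

Step 2 — sample variances and covariances s[i,j] = (1/(n-1)) · Σ_k (x_{k,i} - mean_i) · (x_{k,j} - mean_j), with n-1 = 3:
  s[X_1,X_1] = ((3.25)·(3.25) + (-1.75)·(-1.75) + (0.25)·(0.25) + (-1.75)·(-1.75)) / 3 = 16.75/3 = 5.5833
  s[X_1,X_2] = ((3.25)·(2.5) + (-1.75)·(-0.5) + (0.25)·(0.5) + (-1.75)·(-2.5)) / 3 = 13.5/3 = 4.5
  s[X_2,X_2] = ((2.5)·(2.5) + (-0.5)·(-0.5) + (0.5)·(0.5) + (-2.5)·(-2.5)) / 3 = 13/3 = 4.3333
  Sample standard deviations s_i = √(s[i,i]):
  s(X_1) = √(5.5833) = 2.3629
  s(X_2) = √(4.3333) = 2.0817

Step 3 — r_{ij} = s_{ij} / (s_i · s_j):
  r[X_1,X_1] = 1 (diagonal).
  r[X_1,X_2] = 4.5 / (2.3629 · 2.0817) = 4.5 / 4.9188 = 0.9149
  r[X_2,X_2] = 1 (diagonal).

R is symmetric with unit diagonal. Assembling:

R = [[1, 0.9149],
 [0.9149, 1]]


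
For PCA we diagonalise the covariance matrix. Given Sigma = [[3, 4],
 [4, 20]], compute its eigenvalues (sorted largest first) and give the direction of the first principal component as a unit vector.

Step 1 — characteristic polynomial of 2×2 Sigma:
  det(Sigma - λI) = λ² - trace · λ + det = 0.
  trace = 3 + 20 = 23, det = 3·20 - (4)² = 44.
Step 2 — discriminant:
  Δ = trace² - 4·det = 529 - 176 = 353.
Step 3 — eigenvalues:
  λ = (trace ± √Δ)/2 = (23 ± 18.7883)/2,
  λ_1 = 20.8941,  λ_2 = 2.1059.

Step 4 — unit eigenvector for λ_1: solve (Sigma - λ_1 I)v = 0. First row:
  (3 - 20.8941)·v_x + (4)·v_y = 0, i.e. (-17.8941)·v_x + (4)·v_y = 0,
  so v ∝ (b, λ_1 - a) = (4, 17.8941) = u.
  ||u|| = √((4)² + (17.8941)²) = √(336.2005) ≈ 18.3358,
  v_1 = u/||u|| ≈ (0.2182, 0.9759) (||v_1|| = 1).

λ_1 = 20.8941,  λ_2 = 2.1059;  v_1 ≈ (0.2182, 0.9759)


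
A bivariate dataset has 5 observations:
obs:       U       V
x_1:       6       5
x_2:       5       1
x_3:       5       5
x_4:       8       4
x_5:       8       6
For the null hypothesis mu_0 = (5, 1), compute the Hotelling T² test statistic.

Step 1 — sample mean vector:
  mean(U) = (6 + 5 + 5 + 8 + 8) / 5 = 32/5 = 6.4
  mean(V) = (5 + 1 + 5 + 4 + 6) / 5 = 21/5 = 4.2
  x̄ = (6.4, 4.2),  deviation x̄ - mu_0 = (6.4, 4.2) - (5, 1) = (1.4, 3.2).

Step 2 — sample covariance matrix, S[i,j] = (1/(n-1)) · Σ_k (x_{k,i} - mean_i) · (x_{k,j} - mean_j), divisor n-1 = 4:
  S[U,U] = ((-0.4)·(-0.4) + (-1.4)·(-1.4) + (-1.4)·(-1.4) + (1.6)·(1.6) + (1.6)·(1.6)) / 4 = 9.2/4 = 2.3
  S[U,V] = ((-0.4)·(0.8) + (-1.4)·(-3.2) + (-1.4)·(0.8) + (1.6)·(-0.2) + (1.6)·(1.8)) / 4 = 5.6/4 = 1.4
  S[V,V] = ((0.8)·(0.8) + (-3.2)·(-3.2) + (0.8)·(0.8) + (-0.2)·(-0.2) + (1.8)·(1.8)) / 4 = 14.8/4 = 3.7
  S = [[2.3, 1.4],
 [1.4, 3.7]].

Step 3 — invert S. det(S) = 2.3·3.7 - (1.4)² = 6.55.
  S^{-1} = (1/det) · [[d, -b], [-b, a]] = [[0.5649, -0.2137],
 [-0.2137, 0.3511]].

Step 4 — quadratic form (x̄ - mu_0)^T · S^{-1} · (x̄ - mu_0):
  S^{-1} · (x̄ - mu_0) = (0.1069, 0.8244),
  (x̄ - mu_0)^T · [...] = (1.4)·(0.1069) + (3.2)·(0.8244) = 2.7878.

Step 5 — scale by n: T² = 5 · 2.7878 = 13.9389.

T² ≈ 13.9389


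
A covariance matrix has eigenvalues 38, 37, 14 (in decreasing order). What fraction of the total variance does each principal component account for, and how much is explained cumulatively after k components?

Step 1 — total variance = trace(Sigma) = Σ λ_i = 38 + 37 + 14 = 89.

Step 2 — fraction explained by component i = λ_i / Σ λ:
  PC1: 38/89 = 0.427
  PC2: 37/89 = 0.4157
  PC3: 14/89 = 0.1573

Step 3 — cumulative fraction after k components = (λ_1 + ... + λ_k) / Σ λ:
  k = 1: 38/89 = 0.427
  k = 2: (38 + 37)/89 = 75/89 = 0.8427
  k = 3: (38 + 37 + 14)/89 = 89/89 = 1

Summary (fraction, with percent):

explained: PC1 0.427 (42.7%), PC2 0.4157 (41.57%), PC3 0.1573 (15.73%);  cumulative: 0.427, 0.8427, 1


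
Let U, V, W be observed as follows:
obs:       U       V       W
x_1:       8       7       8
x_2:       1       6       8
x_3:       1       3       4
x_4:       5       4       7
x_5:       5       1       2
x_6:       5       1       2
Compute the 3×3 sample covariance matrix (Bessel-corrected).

Step 1 — column means:
  mean(U) = (8 + 1 + 1 + 5 + 5 + 5) / 6 = 25/6 = 4.1667
  mean(V) = (7 + 6 + 3 + 4 + 1 + 1) / 6 = 22/6 = 3.6667
  mean(W) = (8 + 8 + 4 + 7 + 2 + 2) / 6 = 31/6 = 5.1667

Step 2 — sample covariance S[i,j] = (1/(n-1)) · Σ_k (x_{k,i} - mean_i) · (x_{k,j} - mean_j), with n-1 = 5.
  S[U,U] = ((3.8333)·(3.8333) + (-3.1667)·(-3.1667) + (-3.1667)·(-3.1667) + (0.8333)·(0.8333) + (0.8333)·(0.8333) + (0.8333)·(0.8333)) / 5 = 36.8333/5 = 7.3667
  S[U,V] = ((3.8333)·(3.3333) + (-3.1667)·(2.3333) + (-3.1667)·(-0.6667) + (0.8333)·(0.3333) + (0.8333)·(-2.6667) + (0.8333)·(-2.6667)) / 5 = 3.3333/5 = 0.6667
  S[U,W] = ((3.8333)·(2.8333) + (-3.1667)·(2.8333) + (-3.1667)·(-1.1667) + (0.8333)·(1.8333) + (0.8333)·(-3.1667) + (0.8333)·(-3.1667)) / 5 = 1.8333/5 = 0.3667
  S[V,V] = ((3.3333)·(3.3333) + (2.3333)·(2.3333) + (-0.6667)·(-0.6667) + (0.3333)·(0.3333) + (-2.6667)·(-2.6667) + (-2.6667)·(-2.6667)) / 5 = 31.3333/5 = 6.2667
  S[V,W] = ((3.3333)·(2.8333) + (2.3333)·(2.8333) + (-0.6667)·(-1.1667) + (0.3333)·(1.8333) + (-2.6667)·(-3.1667) + (-2.6667)·(-3.1667)) / 5 = 34.3333/5 = 6.8667
  S[W,W] = ((2.8333)·(2.8333) + (2.8333)·(2.8333) + (-1.1667)·(-1.1667) + (1.8333)·(1.8333) + (-3.1667)·(-3.1667) + (-3.1667)·(-3.1667)) / 5 = 40.8333/5 = 8.1667

S is symmetric (S[j,i] = S[i,j]). Assembling:

S = [[7.3667, 0.6667, 0.3667],
 [0.6667, 6.2667, 6.8667],
 [0.3667, 6.8667, 8.1667]]


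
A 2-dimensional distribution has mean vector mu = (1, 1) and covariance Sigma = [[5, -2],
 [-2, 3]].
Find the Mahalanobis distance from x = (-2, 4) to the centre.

Step 1 — centre the observation: (x - mu) = (-3, 3).

Step 2 — invert Sigma. det(Sigma) = 5·3 - (-2)² = 11.
  Sigma^{-1} = (1/det) · [[d, -b], [-b, a]] = [[0.2727, 0.1818],
 [0.1818, 0.4545]].

Step 3 — form the quadratic (x - mu)^T · Sigma^{-1} · (x - mu):
  Sigma^{-1} · (x - mu) = (-0.2727, 0.8182).
  (x - mu)^T · [Sigma^{-1} · (x - mu)] = (-3)·(-0.2727) + (3)·(0.8182) = 3.2727.

Step 4 — take square root: d = √(3.2727) ≈ 1.8091.

d(x, mu) = √(3.2727) ≈ 1.8091


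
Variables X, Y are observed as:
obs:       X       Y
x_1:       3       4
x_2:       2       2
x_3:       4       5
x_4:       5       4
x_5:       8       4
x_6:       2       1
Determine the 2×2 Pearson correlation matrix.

Step 1 — column means:
  mean(X) = (3 + 2 + 4 + 5 + 8 + 2) / 6 = 24/6 = 4
  mean(Y) = (4 + 2 + 5 + 4 + 4 + 1) / 6 = 20/6 = 3.3333

Step 2 — sample variances and covariances s[i,j] = (1/(n-1)) · Σ_k (x_{k,i} - mean_i) · (x_{k,j} - mean_j), with n-1 = 5:
  s[X,X] = ((-1)·(-1) + (-2)·(-2) + (0)·(0) + (1)·(1) + (4)·(4) + (-2)·(-2)) / 5 = 26/5 = 5.2
  s[X,Y] = ((-1)·(0.6667) + (-2)·(-1.3333) + (0)·(1.6667) + (1)·(0.6667) + (4)·(0.6667) + (-2)·(-2.3333)) / 5 = 10/5 = 2
  s[Y,Y] = ((0.6667)·(0.6667) + (-1.3333)·(-1.3333) + (1.6667)·(1.6667) + (0.6667)·(0.6667) + (0.6667)·(0.6667) + (-2.3333)·(-2.3333)) / 5 = 11.3333/5 = 2.2667
  Sample standard deviations s_i = √(s[i,i]):
  s(X) = √(5.2) = 2.2804
  s(Y) = √(2.2667) = 1.5055

Step 3 — r_{ij} = s_{ij} / (s_i · s_j):
  r[X,X] = 1 (diagonal).
  r[X,Y] = 2 / (2.2804 · 1.5055) = 2 / 3.4332 = 0.5826
  r[Y,Y] = 1 (diagonal).

R is symmetric with unit diagonal. Assembling:

R = [[1, 0.5826],
 [0.5826, 1]]


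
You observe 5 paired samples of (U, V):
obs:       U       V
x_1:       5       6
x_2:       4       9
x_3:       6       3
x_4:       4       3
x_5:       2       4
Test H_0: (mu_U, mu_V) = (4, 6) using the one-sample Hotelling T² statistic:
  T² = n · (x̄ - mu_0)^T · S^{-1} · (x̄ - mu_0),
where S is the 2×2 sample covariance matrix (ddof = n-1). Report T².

Step 1 — sample mean vector:
  mean(U) = (5 + 4 + 6 + 4 + 2) / 5 = 21/5 = 4.2
  mean(V) = (6 + 9 + 3 + 3 + 4) / 5 = 25/5 = 5
  x̄ = (4.2, 5),  deviation x̄ - mu_0 = (4.2, 5) - (4, 6) = (0.2, -1).

Step 2 — sample covariance matrix, S[i,j] = (1/(n-1)) · Σ_k (x_{k,i} - mean_i) · (x_{k,j} - mean_j), divisor n-1 = 4:
  S[U,U] = ((0.8)·(0.8) + (-0.2)·(-0.2) + (1.8)·(1.8) + (-0.2)·(-0.2) + (-2.2)·(-2.2)) / 4 = 8.8/4 = 2.2
  S[U,V] = ((0.8)·(1) + (-0.2)·(4) + (1.8)·(-2) + (-0.2)·(-2) + (-2.2)·(-1)) / 4 = -1/4 = -0.25
  S[V,V] = ((1)·(1) + (4)·(4) + (-2)·(-2) + (-2)·(-2) + (-1)·(-1)) / 4 = 26/4 = 6.5
  S = [[2.2, -0.25],
 [-0.25, 6.5]].

Step 3 — invert S. det(S) = 2.2·6.5 - (-0.25)² = 14.2375.
  S^{-1} = (1/det) · [[d, -b], [-b, a]] = [[0.4565, 0.0176],
 [0.0176, 0.1545]].

Step 4 — quadratic form (x̄ - mu_0)^T · S^{-1} · (x̄ - mu_0):
  S^{-1} · (x̄ - mu_0) = (0.0737, -0.151),
  (x̄ - mu_0)^T · [...] = (0.2)·(0.0737) + (-1)·(-0.151) = 0.1658.

Step 5 — scale by n: T² = 5 · 0.1658 = 0.8288.

T² ≈ 0.8288


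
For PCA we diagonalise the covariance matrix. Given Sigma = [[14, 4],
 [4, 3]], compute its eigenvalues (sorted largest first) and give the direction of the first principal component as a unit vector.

Step 1 — characteristic polynomial of 2×2 Sigma:
  det(Sigma - λI) = λ² - trace · λ + det = 0.
  trace = 14 + 3 = 17, det = 14·3 - (4)² = 26.
Step 2 — discriminant:
  Δ = trace² - 4·det = 289 - 104 = 185.
Step 3 — eigenvalues:
  λ = (trace ± √Δ)/2 = (17 ± 13.6015)/2,
  λ_1 = 15.3007,  λ_2 = 1.6993.

Step 4 — unit eigenvector for λ_1: solve (Sigma - λ_1 I)v = 0. First row:
  (14 - 15.3007)·v_x + (4)·v_y = 0, i.e. (-1.3007)·v_x + (4)·v_y = 0,
  so v ∝ (b, λ_1 - a) = (4, 1.3007) = u.
  ||u|| = √((4)² + (1.3007)²) = √(17.6919) ≈ 4.2062,
  v_1 = u/||u|| ≈ (0.951, 0.3092) (||v_1|| = 1).

λ_1 = 15.3007,  λ_2 = 1.6993;  v_1 ≈ (0.951, 0.3092)


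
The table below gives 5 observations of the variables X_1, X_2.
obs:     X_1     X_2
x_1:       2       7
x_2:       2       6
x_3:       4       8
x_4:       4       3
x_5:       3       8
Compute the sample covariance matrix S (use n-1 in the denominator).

Step 1 — column means:
  mean(X_1) = (2 + 2 + 4 + 4 + 3) / 5 = 15/5 = 3
  mean(X_2) = (7 + 6 + 8 + 3 + 8) / 5 = 32/5 = 6.4

Step 2 — sample covariance S[i,j] = (1/(n-1)) · Σ_k (x_{k,i} - mean_i) · (x_{k,j} - mean_j), with n-1 = 4.
  S[X_1,X_1] = ((-1)·(-1) + (-1)·(-1) + (1)·(1) + (1)·(1) + (0)·(0)) / 4 = 4/4 = 1
  S[X_1,X_2] = ((-1)·(0.6) + (-1)·(-0.4) + (1)·(1.6) + (1)·(-3.4) + (0)·(1.6)) / 4 = -2/4 = -0.5
  S[X_2,X_2] = ((0.6)·(0.6) + (-0.4)·(-0.4) + (1.6)·(1.6) + (-3.4)·(-3.4) + (1.6)·(1.6)) / 4 = 17.2/4 = 4.3

S is symmetric (S[j,i] = S[i,j]). Assembling:

S = [[1, -0.5],
 [-0.5, 4.3]]


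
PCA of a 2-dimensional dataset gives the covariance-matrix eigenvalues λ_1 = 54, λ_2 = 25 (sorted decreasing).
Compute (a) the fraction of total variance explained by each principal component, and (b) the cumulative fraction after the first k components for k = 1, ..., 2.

Step 1 — total variance = trace(Sigma) = Σ λ_i = 54 + 25 = 79.

Step 2 — fraction explained by component i = λ_i / Σ λ:
  PC1: 54/79 = 0.6835
  PC2: 25/79 = 0.3165

Step 3 — cumulative fraction after k components = (λ_1 + ... + λ_k) / Σ λ:
  k = 1: 54/79 = 0.6835
  k = 2: (54 + 25)/79 = 79/79 = 1

Summary (fraction, with percent):

explained: PC1 0.6835 (68.35%), PC2 0.3165 (31.65%);  cumulative: 0.6835, 1


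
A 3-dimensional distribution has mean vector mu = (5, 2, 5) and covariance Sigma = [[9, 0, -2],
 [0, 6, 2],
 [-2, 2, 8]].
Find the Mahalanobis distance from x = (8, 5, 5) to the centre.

Step 1 — centre the observation: (x - mu) = (3, 3, 0).

Step 2 — invert Sigma (cofactor / det for 3×3, or solve directly):
  Sigma^{-1} = [[0.1183, -0.0108, 0.0323],
 [-0.0108, 0.1828, -0.0484],
 [0.0323, -0.0484, 0.1452]].

Step 3 — form the quadratic (x - mu)^T · Sigma^{-1} · (x - mu):
  Sigma^{-1} · (x - mu) = (0.3226, 0.5161, -0.0484).
  (x - mu)^T · [Sigma^{-1} · (x - mu)] = (3)·(0.3226) + (3)·(0.5161) + (0)·(-0.0484) = 2.5161.

Step 4 — take square root: d = √(2.5161) ≈ 1.5862.

d(x, mu) = √(2.5161) ≈ 1.5862


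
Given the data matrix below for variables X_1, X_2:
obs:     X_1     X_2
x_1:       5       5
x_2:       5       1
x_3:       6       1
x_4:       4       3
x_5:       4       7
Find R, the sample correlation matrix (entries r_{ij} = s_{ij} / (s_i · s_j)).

Step 1 — column means:
  mean(X_1) = (5 + 5 + 6 + 4 + 4) / 5 = 24/5 = 4.8
  mean(X_2) = (5 + 1 + 1 + 3 + 7) / 5 = 17/5 = 3.4

Step 2 — sample variances and covariances s[i,j] = (1/(n-1)) · Σ_k (x_{k,i} - mean_i) · (x_{k,j} - mean_j), with n-1 = 4:
  s[X_1,X_1] = ((0.2)·(0.2) + (0.2)·(0.2) + (1.2)·(1.2) + (-0.8)·(-0.8) + (-0.8)·(-0.8)) / 4 = 2.8/4 = 0.7
  s[X_1,X_2] = ((0.2)·(1.6) + (0.2)·(-2.4) + (1.2)·(-2.4) + (-0.8)·(-0.4) + (-0.8)·(3.6)) / 4 = -5.6/4 = -1.4
  s[X_2,X_2] = ((1.6)·(1.6) + (-2.4)·(-2.4) + (-2.4)·(-2.4) + (-0.4)·(-0.4) + (3.6)·(3.6)) / 4 = 27.2/4 = 6.8
  Sample standard deviations s_i = √(s[i,i]):
  s(X_1) = √(0.7) = 0.8367
  s(X_2) = √(6.8) = 2.6077

Step 3 — r_{ij} = s_{ij} / (s_i · s_j):
  r[X_1,X_1] = 1 (diagonal).
  r[X_1,X_2] = -1.4 / (0.8367 · 2.6077) = -1.4 / 2.1817 = -0.6417
  r[X_2,X_2] = 1 (diagonal).

R is symmetric with unit diagonal. Assembling:

R = [[1, -0.6417],
 [-0.6417, 1]]


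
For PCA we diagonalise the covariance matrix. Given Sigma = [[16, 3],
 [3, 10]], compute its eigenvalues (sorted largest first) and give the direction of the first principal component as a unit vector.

Step 1 — characteristic polynomial of 2×2 Sigma:
  det(Sigma - λI) = λ² - trace · λ + det = 0.
  trace = 16 + 10 = 26, det = 16·10 - (3)² = 151.
Step 2 — discriminant:
  Δ = trace² - 4·det = 676 - 604 = 72.
Step 3 — eigenvalues:
  λ = (trace ± √Δ)/2 = (26 ± 8.4853)/2,
  λ_1 = 17.2426,  λ_2 = 8.7574.

Step 4 — unit eigenvector for λ_1: solve (Sigma - λ_1 I)v = 0. First row:
  (16 - 17.2426)·v_x + (3)·v_y = 0, i.e. (-1.2426)·v_x + (3)·v_y = 0,
  so v ∝ (b, λ_1 - a) = (3, 1.2426) = u.
  ||u|| = √((3)² + (1.2426)²) = √(10.5442) ≈ 3.2472,
  v_1 = u/||u|| ≈ (0.9239, 0.3827) (||v_1|| = 1).

λ_1 = 17.2426,  λ_2 = 8.7574;  v_1 ≈ (0.9239, 0.3827)


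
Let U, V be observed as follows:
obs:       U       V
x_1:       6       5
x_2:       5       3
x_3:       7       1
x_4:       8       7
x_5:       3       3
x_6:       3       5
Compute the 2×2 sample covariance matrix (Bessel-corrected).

Step 1 — column means:
  mean(U) = (6 + 5 + 7 + 8 + 3 + 3) / 6 = 32/6 = 5.3333
  mean(V) = (5 + 3 + 1 + 7 + 3 + 5) / 6 = 24/6 = 4

Step 2 — sample covariance S[i,j] = (1/(n-1)) · Σ_k (x_{k,i} - mean_i) · (x_{k,j} - mean_j), with n-1 = 5.
  S[U,U] = ((0.6667)·(0.6667) + (-0.3333)·(-0.3333) + (1.6667)·(1.6667) + (2.6667)·(2.6667) + (-2.3333)·(-2.3333) + (-2.3333)·(-2.3333)) / 5 = 21.3333/5 = 4.2667
  S[U,V] = ((0.6667)·(1) + (-0.3333)·(-1) + (1.6667)·(-3) + (2.6667)·(3) + (-2.3333)·(-1) + (-2.3333)·(1)) / 5 = 4/5 = 0.8
  S[V,V] = ((1)·(1) + (-1)·(-1) + (-3)·(-3) + (3)·(3) + (-1)·(-1) + (1)·(1)) / 5 = 22/5 = 4.4

S is symmetric (S[j,i] = S[i,j]). Assembling:

S = [[4.2667, 0.8],
 [0.8, 4.4]]


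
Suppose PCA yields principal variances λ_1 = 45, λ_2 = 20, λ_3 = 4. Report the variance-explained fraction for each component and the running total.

Step 1 — total variance = trace(Sigma) = Σ λ_i = 45 + 20 + 4 = 69.

Step 2 — fraction explained by component i = λ_i / Σ λ:
  PC1: 45/69 = 0.6522
  PC2: 20/69 = 0.2899
  PC3: 4/69 = 0.058

Step 3 — cumulative fraction after k components = (λ_1 + ... + λ_k) / Σ λ:
  k = 1: 45/69 = 0.6522
  k = 2: (45 + 20)/69 = 65/69 = 0.942
  k = 3: (45 + 20 + 4)/69 = 69/69 = 1

Summary (fraction, with percent):

explained: PC1 0.6522 (65.22%), PC2 0.2899 (28.99%), PC3 0.058 (5.8%);  cumulative: 0.6522, 0.942, 1


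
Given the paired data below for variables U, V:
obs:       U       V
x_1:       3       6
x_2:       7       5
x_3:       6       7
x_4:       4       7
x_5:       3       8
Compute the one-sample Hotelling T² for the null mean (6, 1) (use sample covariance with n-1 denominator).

Step 1 — sample mean vector:
  mean(U) = (3 + 7 + 6 + 4 + 3) / 5 = 23/5 = 4.6
  mean(V) = (6 + 5 + 7 + 7 + 8) / 5 = 33/5 = 6.6
  x̄ = (4.6, 6.6),  deviation x̄ - mu_0 = (4.6, 6.6) - (6, 1) = (-1.4, 5.6).

Step 2 — sample covariance matrix, S[i,j] = (1/(n-1)) · Σ_k (x_{k,i} - mean_i) · (x_{k,j} - mean_j), divisor n-1 = 4:
  S[U,U] = ((-1.6)·(-1.6) + (2.4)·(2.4) + (1.4)·(1.4) + (-0.6)·(-0.6) + (-1.6)·(-1.6)) / 4 = 13.2/4 = 3.3
  S[U,V] = ((-1.6)·(-0.6) + (2.4)·(-1.6) + (1.4)·(0.4) + (-0.6)·(0.4) + (-1.6)·(1.4)) / 4 = -4.8/4 = -1.2
  S[V,V] = ((-0.6)·(-0.6) + (-1.6)·(-1.6) + (0.4)·(0.4) + (0.4)·(0.4) + (1.4)·(1.4)) / 4 = 5.2/4 = 1.3
  S = [[3.3, -1.2],
 [-1.2, 1.3]].

Step 3 — invert S. det(S) = 3.3·1.3 - (-1.2)² = 2.85.
  S^{-1} = (1/det) · [[d, -b], [-b, a]] = [[0.4561, 0.4211],
 [0.4211, 1.1579]].

Step 4 — quadratic form (x̄ - mu_0)^T · S^{-1} · (x̄ - mu_0):
  S^{-1} · (x̄ - mu_0) = (1.7193, 5.8947),
  (x̄ - mu_0)^T · [...] = (-1.4)·(1.7193) + (5.6)·(5.8947) = 30.6035.

Step 5 — scale by n: T² = 5 · 30.6035 = 153.0175.

T² ≈ 153.0175


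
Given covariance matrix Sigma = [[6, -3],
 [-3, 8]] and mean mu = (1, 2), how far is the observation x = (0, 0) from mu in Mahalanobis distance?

Step 1 — centre the observation: (x - mu) = (-1, -2).

Step 2 — invert Sigma. det(Sigma) = 6·8 - (-3)² = 39.
  Sigma^{-1} = (1/det) · [[d, -b], [-b, a]] = [[0.2051, 0.0769],
 [0.0769, 0.1538]].

Step 3 — form the quadratic (x - mu)^T · Sigma^{-1} · (x - mu):
  Sigma^{-1} · (x - mu) = (-0.359, -0.3846).
  (x - mu)^T · [Sigma^{-1} · (x - mu)] = (-1)·(-0.359) + (-2)·(-0.3846) = 1.1282.

Step 4 — take square root: d = √(1.1282) ≈ 1.0622.

d(x, mu) = √(1.1282) ≈ 1.0622


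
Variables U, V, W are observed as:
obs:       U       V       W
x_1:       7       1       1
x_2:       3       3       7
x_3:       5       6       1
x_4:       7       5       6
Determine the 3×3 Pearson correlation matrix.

Step 1 — column means:
  mean(U) = (7 + 3 + 5 + 7) / 4 = 22/4 = 5.5
  mean(V) = (1 + 3 + 6 + 5) / 4 = 15/4 = 3.75
  mean(W) = (1 + 7 + 1 + 6) / 4 = 15/4 = 3.75

Step 2 — sample variances and covariances s[i,j] = (1/(n-1)) · Σ_k (x_{k,i} - mean_i) · (x_{k,j} - mean_j), with n-1 = 3:
  s[U,U] = ((1.5)·(1.5) + (-2.5)·(-2.5) + (-0.5)·(-0.5) + (1.5)·(1.5)) / 3 = 11/3 = 3.6667
  s[U,V] = ((1.5)·(-2.75) + (-2.5)·(-0.75) + (-0.5)·(2.25) + (1.5)·(1.25)) / 3 = -1.5/3 = -0.5
  s[U,W] = ((1.5)·(-2.75) + (-2.5)·(3.25) + (-0.5)·(-2.75) + (1.5)·(2.25)) / 3 = -7.5/3 = -2.5
  s[V,V] = ((-2.75)·(-2.75) + (-0.75)·(-0.75) + (2.25)·(2.25) + (1.25)·(1.25)) / 3 = 14.75/3 = 4.9167
  s[V,W] = ((-2.75)·(-2.75) + (-0.75)·(3.25) + (2.25)·(-2.75) + (1.25)·(2.25)) / 3 = 1.75/3 = 0.5833
  s[W,W] = ((-2.75)·(-2.75) + (3.25)·(3.25) + (-2.75)·(-2.75) + (2.25)·(2.25)) / 3 = 30.75/3 = 10.25
  Sample standard deviations s_i = √(s[i,i]):
  s(U) = √(3.6667) = 1.9149
  s(V) = √(4.9167) = 2.2174
  s(W) = √(10.25) = 3.2016

Step 3 — r_{ij} = s_{ij} / (s_i · s_j):
  r[U,U] = 1 (diagonal).
  r[U,V] = -0.5 / (1.9149 · 2.2174) = -0.5 / 4.2459 = -0.1178
  r[U,W] = -2.5 / (1.9149 · 3.2016) = -2.5 / 6.1305 = -0.4078
  r[V,V] = 1 (diagonal).
  r[V,W] = 0.5833 / (2.2174 · 3.2016) = 0.5833 / 7.099 = 0.0822
  r[W,W] = 1 (diagonal).

R is symmetric with unit diagonal. Assembling:

R = [[1, -0.1178, -0.4078],
 [-0.1178, 1, 0.0822],
 [-0.4078, 0.0822, 1]]


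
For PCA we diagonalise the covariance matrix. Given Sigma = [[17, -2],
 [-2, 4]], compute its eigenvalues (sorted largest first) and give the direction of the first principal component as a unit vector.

Step 1 — characteristic polynomial of 2×2 Sigma:
  det(Sigma - λI) = λ² - trace · λ + det = 0.
  trace = 17 + 4 = 21, det = 17·4 - (-2)² = 64.
Step 2 — discriminant:
  Δ = trace² - 4·det = 441 - 256 = 185.
Step 3 — eigenvalues:
  λ = (trace ± √Δ)/2 = (21 ± 13.6015)/2,
  λ_1 = 17.3007,  λ_2 = 3.6993.

Step 4 — unit eigenvector for λ_1: solve (Sigma - λ_1 I)v = 0. First row:
  (17 - 17.3007)·v_x + (-2)·v_y = 0, i.e. (-0.3007)·v_x + (-2)·v_y = 0,
  so v ∝ (b, λ_1 - a) = (-2, 0.3007); multiply by -1 so the first entry is positive: u = (2, -0.3007).
  ||u|| = √((2)² + (-0.3007)²) = √(4.0904) ≈ 2.0225,
  v_1 = u/||u|| ≈ (0.9889, -0.1487) (||v_1|| = 1).

λ_1 = 17.3007,  λ_2 = 3.6993;  v_1 ≈ (0.9889, -0.1487)


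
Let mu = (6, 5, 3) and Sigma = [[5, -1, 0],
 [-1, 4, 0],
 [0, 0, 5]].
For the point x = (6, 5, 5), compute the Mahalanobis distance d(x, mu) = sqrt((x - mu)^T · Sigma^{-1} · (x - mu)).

Step 1 — centre the observation: (x - mu) = (0, 0, 2).

Step 2 — invert Sigma (cofactor / det for 3×3, or solve directly):
  Sigma^{-1} = [[0.2105, 0.0526, 0],
 [0.0526, 0.2632, 0],
 [0, 0, 0.2]].

Step 3 — form the quadratic (x - mu)^T · Sigma^{-1} · (x - mu):
  Sigma^{-1} · (x - mu) = (0, 0, 0.4).
  (x - mu)^T · [Sigma^{-1} · (x - mu)] = (0)·(0) + (0)·(0) + (2)·(0.4) = 0.8.

Step 4 — take square root: d = √(0.8) ≈ 0.8944.

d(x, mu) = √(0.8) ≈ 0.8944


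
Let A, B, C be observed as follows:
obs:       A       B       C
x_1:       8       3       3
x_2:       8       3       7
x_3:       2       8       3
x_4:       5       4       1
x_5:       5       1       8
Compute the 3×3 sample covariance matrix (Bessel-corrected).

Step 1 — column means:
  mean(A) = (8 + 8 + 2 + 5 + 5) / 5 = 28/5 = 5.6
  mean(B) = (3 + 3 + 8 + 4 + 1) / 5 = 19/5 = 3.8
  mean(C) = (3 + 7 + 3 + 1 + 8) / 5 = 22/5 = 4.4

Step 2 — sample covariance S[i,j] = (1/(n-1)) · Σ_k (x_{k,i} - mean_i) · (x_{k,j} - mean_j), with n-1 = 4.
  S[A,A] = ((2.4)·(2.4) + (2.4)·(2.4) + (-3.6)·(-3.6) + (-0.6)·(-0.6) + (-0.6)·(-0.6)) / 4 = 25.2/4 = 6.3
  S[A,B] = ((2.4)·(-0.8) + (2.4)·(-0.8) + (-3.6)·(4.2) + (-0.6)·(0.2) + (-0.6)·(-2.8)) / 4 = -17.4/4 = -4.35
  S[A,C] = ((2.4)·(-1.4) + (2.4)·(2.6) + (-3.6)·(-1.4) + (-0.6)·(-3.4) + (-0.6)·(3.6)) / 4 = 7.8/4 = 1.95
  S[B,B] = ((-0.8)·(-0.8) + (-0.8)·(-0.8) + (4.2)·(4.2) + (0.2)·(0.2) + (-2.8)·(-2.8)) / 4 = 26.8/4 = 6.7
  S[B,C] = ((-0.8)·(-1.4) + (-0.8)·(2.6) + (4.2)·(-1.4) + (0.2)·(-3.4) + (-2.8)·(3.6)) / 4 = -17.6/4 = -4.4
  S[C,C] = ((-1.4)·(-1.4) + (2.6)·(2.6) + (-1.4)·(-1.4) + (-3.4)·(-3.4) + (3.6)·(3.6)) / 4 = 35.2/4 = 8.8

S is symmetric (S[j,i] = S[i,j]). Assembling:

S = [[6.3, -4.35, 1.95],
 [-4.35, 6.7, -4.4],
 [1.95, -4.4, 8.8]]


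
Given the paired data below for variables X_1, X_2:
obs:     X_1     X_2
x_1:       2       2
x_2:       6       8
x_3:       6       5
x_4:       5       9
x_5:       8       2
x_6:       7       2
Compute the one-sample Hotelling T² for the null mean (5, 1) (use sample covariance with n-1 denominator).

Step 1 — sample mean vector:
  mean(X_1) = (2 + 6 + 6 + 5 + 8 + 7) / 6 = 34/6 = 5.6667
  mean(X_2) = (2 + 8 + 5 + 9 + 2 + 2) / 6 = 28/6 = 4.6667
  x̄ = (5.6667, 4.6667),  deviation x̄ - mu_0 = (5.6667, 4.6667) - (5, 1) = (0.6667, 3.6667).

Step 2 — sample covariance matrix, S[i,j] = (1/(n-1)) · Σ_k (x_{k,i} - mean_i) · (x_{k,j} - mean_j), divisor n-1 = 5:
  S[X_1,X_1] = ((-3.6667)·(-3.6667) + (0.3333)·(0.3333) + (0.3333)·(0.3333) + (-0.6667)·(-0.6667) + (2.3333)·(2.3333) + (1.3333)·(1.3333)) / 5 = 21.3333/5 = 4.2667
  S[X_1,X_2] = ((-3.6667)·(-2.6667) + (0.3333)·(3.3333) + (0.3333)·(0.3333) + (-0.6667)·(4.3333) + (2.3333)·(-2.6667) + (1.3333)·(-2.6667)) / 5 = -1.6667/5 = -0.3333
  S[X_2,X_2] = ((-2.6667)·(-2.6667) + (3.3333)·(3.3333) + (0.3333)·(0.3333) + (4.3333)·(4.3333) + (-2.6667)·(-2.6667) + (-2.6667)·(-2.6667)) / 5 = 51.3333/5 = 10.2667
  S = [[4.2667, -0.3333],
 [-0.3333, 10.2667]].

Step 3 — invert S. det(S) = 4.2667·10.2667 - (-0.3333)² = 43.6933.
  S^{-1} = (1/det) · [[d, -b], [-b, a]] = [[0.235, 0.0076],
 [0.0076, 0.0977]].

Step 4 — quadratic form (x̄ - mu_0)^T · S^{-1} · (x̄ - mu_0):
  S^{-1} · (x̄ - mu_0) = (0.1846, 0.3631),
  (x̄ - mu_0)^T · [...] = (0.6667)·(0.1846) + (3.6667)·(0.3631) = 1.4546.

Step 5 — scale by n: T² = 6 · 1.4546 = 8.7275.

T² ≈ 8.7275


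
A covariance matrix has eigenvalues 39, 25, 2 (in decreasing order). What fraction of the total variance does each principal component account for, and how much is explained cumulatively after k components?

Step 1 — total variance = trace(Sigma) = Σ λ_i = 39 + 25 + 2 = 66.

Step 2 — fraction explained by component i = λ_i / Σ λ:
  PC1: 39/66 = 0.5909
  PC2: 25/66 = 0.3788
  PC3: 2/66 = 0.0303

Step 3 — cumulative fraction after k components = (λ_1 + ... + λ_k) / Σ λ:
  k = 1: 39/66 = 0.5909
  k = 2: (39 + 25)/66 = 64/66 = 0.9697
  k = 3: (39 + 25 + 2)/66 = 66/66 = 1

Summary (fraction, with percent):

explained: PC1 0.5909 (59.09%), PC2 0.3788 (37.88%), PC3 0.0303 (3.03%);  cumulative: 0.5909, 0.9697, 1


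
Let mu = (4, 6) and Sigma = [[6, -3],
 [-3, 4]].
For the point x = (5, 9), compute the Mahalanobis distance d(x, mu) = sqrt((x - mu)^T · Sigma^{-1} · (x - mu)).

Step 1 — centre the observation: (x - mu) = (1, 3).

Step 2 — invert Sigma. det(Sigma) = 6·4 - (-3)² = 15.
  Sigma^{-1} = (1/det) · [[d, -b], [-b, a]] = [[0.2667, 0.2],
 [0.2, 0.4]].

Step 3 — form the quadratic (x - mu)^T · Sigma^{-1} · (x - mu):
  Sigma^{-1} · (x - mu) = (0.8667, 1.4).
  (x - mu)^T · [Sigma^{-1} · (x - mu)] = (1)·(0.8667) + (3)·(1.4) = 5.0667.

Step 4 — take square root: d = √(5.0667) ≈ 2.2509.

d(x, mu) = √(5.0667) ≈ 2.2509


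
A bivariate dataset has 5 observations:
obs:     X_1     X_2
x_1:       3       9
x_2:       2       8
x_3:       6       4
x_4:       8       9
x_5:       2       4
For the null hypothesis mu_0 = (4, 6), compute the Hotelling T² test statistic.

Step 1 — sample mean vector:
  mean(X_1) = (3 + 2 + 6 + 8 + 2) / 5 = 21/5 = 4.2
  mean(X_2) = (9 + 8 + 4 + 9 + 4) / 5 = 34/5 = 6.8
  x̄ = (4.2, 6.8),  deviation x̄ - mu_0 = (4.2, 6.8) - (4, 6) = (0.2, 0.8).

Step 2 — sample covariance matrix, S[i,j] = (1/(n-1)) · Σ_k (x_{k,i} - mean_i) · (x_{k,j} - mean_j), divisor n-1 = 4:
  S[X_1,X_1] = ((-1.2)·(-1.2) + (-2.2)·(-2.2) + (1.8)·(1.8) + (3.8)·(3.8) + (-2.2)·(-2.2)) / 4 = 28.8/4 = 7.2
  S[X_1,X_2] = ((-1.2)·(2.2) + (-2.2)·(1.2) + (1.8)·(-2.8) + (3.8)·(2.2) + (-2.2)·(-2.8)) / 4 = 4.2/4 = 1.05
  S[X_2,X_2] = ((2.2)·(2.2) + (1.2)·(1.2) + (-2.8)·(-2.8) + (2.2)·(2.2) + (-2.8)·(-2.8)) / 4 = 26.8/4 = 6.7
  S = [[7.2, 1.05],
 [1.05, 6.7]].

Step 3 — invert S. det(S) = 7.2·6.7 - (1.05)² = 47.1375.
  S^{-1} = (1/det) · [[d, -b], [-b, a]] = [[0.1421, -0.0223],
 [-0.0223, 0.1527]].

Step 4 — quadratic form (x̄ - mu_0)^T · S^{-1} · (x̄ - mu_0):
  S^{-1} · (x̄ - mu_0) = (0.0106, 0.1177),
  (x̄ - mu_0)^T · [...] = (0.2)·(0.0106) + (0.8)·(0.1177) = 0.0963.

Step 5 — scale by n: T² = 5 · 0.0963 = 0.4816.

T² ≈ 0.4816


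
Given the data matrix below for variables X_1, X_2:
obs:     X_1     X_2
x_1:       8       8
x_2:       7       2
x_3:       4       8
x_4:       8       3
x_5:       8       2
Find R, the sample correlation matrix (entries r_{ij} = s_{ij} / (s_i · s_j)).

Step 1 — column means:
  mean(X_1) = (8 + 7 + 4 + 8 + 8) / 5 = 35/5 = 7
  mean(X_2) = (8 + 2 + 8 + 3 + 2) / 5 = 23/5 = 4.6

Step 2 — sample variances and covariances s[i,j] = (1/(n-1)) · Σ_k (x_{k,i} - mean_i) · (x_{k,j} - mean_j), with n-1 = 4:
  s[X_1,X_1] = ((1)·(1) + (0)·(0) + (-3)·(-3) + (1)·(1) + (1)·(1)) / 4 = 12/4 = 3
  s[X_1,X_2] = ((1)·(3.4) + (0)·(-2.6) + (-3)·(3.4) + (1)·(-1.6) + (1)·(-2.6)) / 4 = -11/4 = -2.75
  s[X_2,X_2] = ((3.4)·(3.4) + (-2.6)·(-2.6) + (3.4)·(3.4) + (-1.6)·(-1.6) + (-2.6)·(-2.6)) / 4 = 39.2/4 = 9.8
  Sample standard deviations s_i = √(s[i,i]):
  s(X_1) = √(3) = 1.7321
  s(X_2) = √(9.8) = 3.1305

Step 3 — r_{ij} = s_{ij} / (s_i · s_j):
  r[X_1,X_1] = 1 (diagonal).
  r[X_1,X_2] = -2.75 / (1.7321 · 3.1305) = -2.75 / 5.4222 = -0.5072
  r[X_2,X_2] = 1 (diagonal).

R is symmetric with unit diagonal. Assembling:

R = [[1, -0.5072],
 [-0.5072, 1]]


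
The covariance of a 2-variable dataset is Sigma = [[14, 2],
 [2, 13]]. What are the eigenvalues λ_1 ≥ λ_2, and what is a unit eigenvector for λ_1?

Step 1 — characteristic polynomial of 2×2 Sigma:
  det(Sigma - λI) = λ² - trace · λ + det = 0.
  trace = 14 + 13 = 27, det = 14·13 - (2)² = 178.
Step 2 — discriminant:
  Δ = trace² - 4·det = 729 - 712 = 17.
Step 3 — eigenvalues:
  λ = (trace ± √Δ)/2 = (27 ± 4.1231)/2,
  λ_1 = 15.5616,  λ_2 = 11.4384.

Step 4 — unit eigenvector for λ_1: solve (Sigma - λ_1 I)v = 0. First row:
  (14 - 15.5616)·v_x + (2)·v_y = 0, i.e. (-1.5616)·v_x + (2)·v_y = 0,
  so v ∝ (b, λ_1 - a) = (2, 1.5616) = u.
  ||u|| = √((2)² + (1.5616)²) = √(6.4384) ≈ 2.5374,
  v_1 = u/||u|| ≈ (0.7882, 0.6154) (||v_1|| = 1).

λ_1 = 15.5616,  λ_2 = 11.4384;  v_1 ≈ (0.7882, 0.6154)


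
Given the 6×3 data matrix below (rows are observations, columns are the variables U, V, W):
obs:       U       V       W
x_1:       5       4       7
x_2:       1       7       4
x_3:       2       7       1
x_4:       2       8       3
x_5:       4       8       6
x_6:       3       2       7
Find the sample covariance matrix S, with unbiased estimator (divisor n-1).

Step 1 — column means:
  mean(U) = (5 + 1 + 2 + 2 + 4 + 3) / 6 = 17/6 = 2.8333
  mean(V) = (4 + 7 + 7 + 8 + 8 + 2) / 6 = 36/6 = 6
  mean(W) = (7 + 4 + 1 + 3 + 6 + 7) / 6 = 28/6 = 4.6667

Step 2 — sample covariance S[i,j] = (1/(n-1)) · Σ_k (x_{k,i} - mean_i) · (x_{k,j} - mean_j), with n-1 = 5.
  S[U,U] = ((2.1667)·(2.1667) + (-1.8333)·(-1.8333) + (-0.8333)·(-0.8333) + (-0.8333)·(-0.8333) + (1.1667)·(1.1667) + (0.1667)·(0.1667)) / 5 = 10.8333/5 = 2.1667
  S[U,V] = ((2.1667)·(-2) + (-1.8333)·(1) + (-0.8333)·(1) + (-0.8333)·(2) + (1.1667)·(2) + (0.1667)·(-4)) / 5 = -7/5 = -1.4
  S[U,W] = ((2.1667)·(2.3333) + (-1.8333)·(-0.6667) + (-0.8333)·(-3.6667) + (-0.8333)·(-1.6667) + (1.1667)·(1.3333) + (0.1667)·(2.3333)) / 5 = 12.6667/5 = 2.5333
  S[V,V] = ((-2)·(-2) + (1)·(1) + (1)·(1) + (2)·(2) + (2)·(2) + (-4)·(-4)) / 5 = 30/5 = 6
  S[V,W] = ((-2)·(2.3333) + (1)·(-0.6667) + (1)·(-3.6667) + (2)·(-1.6667) + (2)·(1.3333) + (-4)·(2.3333)) / 5 = -19/5 = -3.8
  S[W,W] = ((2.3333)·(2.3333) + (-0.6667)·(-0.6667) + (-3.6667)·(-3.6667) + (-1.6667)·(-1.6667) + (1.3333)·(1.3333) + (2.3333)·(2.3333)) / 5 = 29.3333/5 = 5.8667

S is symmetric (S[j,i] = S[i,j]). Assembling:

S = [[2.1667, -1.4, 2.5333],
 [-1.4, 6, -3.8],
 [2.5333, -3.8, 5.8667]]


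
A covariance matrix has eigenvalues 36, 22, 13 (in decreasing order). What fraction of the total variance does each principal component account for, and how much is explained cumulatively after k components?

Step 1 — total variance = trace(Sigma) = Σ λ_i = 36 + 22 + 13 = 71.

Step 2 — fraction explained by component i = λ_i / Σ λ:
  PC1: 36/71 = 0.507
  PC2: 22/71 = 0.3099
  PC3: 13/71 = 0.1831

Step 3 — cumulative fraction after k components = (λ_1 + ... + λ_k) / Σ λ:
  k = 1: 36/71 = 0.507
  k = 2: (36 + 22)/71 = 58/71 = 0.8169
  k = 3: (36 + 22 + 13)/71 = 71/71 = 1

Summary (fraction, with percent):

explained: PC1 0.507 (50.7%), PC2 0.3099 (30.99%), PC3 0.1831 (18.31%);  cumulative: 0.507, 0.8169, 1


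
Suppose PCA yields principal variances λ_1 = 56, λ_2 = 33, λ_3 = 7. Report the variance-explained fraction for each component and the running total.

Step 1 — total variance = trace(Sigma) = Σ λ_i = 56 + 33 + 7 = 96.

Step 2 — fraction explained by component i = λ_i / Σ λ:
  PC1: 56/96 = 0.5833
  PC2: 33/96 = 0.3438
  PC3: 7/96 = 0.0729

Step 3 — cumulative fraction after k components = (λ_1 + ... + λ_k) / Σ λ:
  k = 1: 56/96 = 0.5833
  k = 2: (56 + 33)/96 = 89/96 = 0.9271
  k = 3: (56 + 33 + 7)/96 = 96/96 = 1

Summary (fraction, with percent):

explained: PC1 0.5833 (58.33%), PC2 0.3438 (34.38%), PC3 0.0729 (7.29%);  cumulative: 0.5833, 0.9271, 1


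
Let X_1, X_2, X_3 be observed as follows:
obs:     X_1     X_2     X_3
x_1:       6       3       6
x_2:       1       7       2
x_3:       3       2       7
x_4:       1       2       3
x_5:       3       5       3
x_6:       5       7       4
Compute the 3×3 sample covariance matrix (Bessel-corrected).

Step 1 — column means:
  mean(X_1) = (6 + 1 + 3 + 1 + 3 + 5) / 6 = 19/6 = 3.1667
  mean(X_2) = (3 + 7 + 2 + 2 + 5 + 7) / 6 = 26/6 = 4.3333
  mean(X_3) = (6 + 2 + 7 + 3 + 3 + 4) / 6 = 25/6 = 4.1667

Step 2 — sample covariance S[i,j] = (1/(n-1)) · Σ_k (x_{k,i} - mean_i) · (x_{k,j} - mean_j), with n-1 = 5.
  S[X_1,X_1] = ((2.8333)·(2.8333) + (-2.1667)·(-2.1667) + (-0.1667)·(-0.1667) + (-2.1667)·(-2.1667) + (-0.1667)·(-0.1667) + (1.8333)·(1.8333)) / 5 = 20.8333/5 = 4.1667
  S[X_1,X_2] = ((2.8333)·(-1.3333) + (-2.1667)·(2.6667) + (-0.1667)·(-2.3333) + (-2.1667)·(-2.3333) + (-0.1667)·(0.6667) + (1.8333)·(2.6667)) / 5 = 0.6667/5 = 0.1333
  S[X_1,X_3] = ((2.8333)·(1.8333) + (-2.1667)·(-2.1667) + (-0.1667)·(2.8333) + (-2.1667)·(-1.1667) + (-0.1667)·(-1.1667) + (1.8333)·(-0.1667)) / 5 = 11.8333/5 = 2.3667
  S[X_2,X_2] = ((-1.3333)·(-1.3333) + (2.6667)·(2.6667) + (-2.3333)·(-2.3333) + (-2.3333)·(-2.3333) + (0.6667)·(0.6667) + (2.6667)·(2.6667)) / 5 = 27.3333/5 = 5.4667
  S[X_2,X_3] = ((-1.3333)·(1.8333) + (2.6667)·(-2.1667) + (-2.3333)·(2.8333) + (-2.3333)·(-1.1667) + (0.6667)·(-1.1667) + (2.6667)·(-0.1667)) / 5 = -13.3333/5 = -2.6667
  S[X_3,X_3] = ((1.8333)·(1.8333) + (-2.1667)·(-2.1667) + (2.8333)·(2.8333) + (-1.1667)·(-1.1667) + (-1.1667)·(-1.1667) + (-0.1667)·(-0.1667)) / 5 = 18.8333/5 = 3.7667

S is symmetric (S[j,i] = S[i,j]). Assembling:

S = [[4.1667, 0.1333, 2.3667],
 [0.1333, 5.4667, -2.6667],
 [2.3667, -2.6667, 3.7667]]


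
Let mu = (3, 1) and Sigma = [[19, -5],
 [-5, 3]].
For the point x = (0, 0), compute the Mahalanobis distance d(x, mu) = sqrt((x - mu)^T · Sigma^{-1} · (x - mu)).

Step 1 — centre the observation: (x - mu) = (-3, -1).

Step 2 — invert Sigma. det(Sigma) = 19·3 - (-5)² = 32.
  Sigma^{-1} = (1/det) · [[d, -b], [-b, a]] = [[0.0938, 0.1562],
 [0.1562, 0.5938]].

Step 3 — form the quadratic (x - mu)^T · Sigma^{-1} · (x - mu):
  Sigma^{-1} · (x - mu) = (-0.4375, -1.0625).
  (x - mu)^T · [Sigma^{-1} · (x - mu)] = (-3)·(-0.4375) + (-1)·(-1.0625) = 2.375.

Step 4 — take square root: d = √(2.375) ≈ 1.5411.

d(x, mu) = √(2.375) ≈ 1.5411


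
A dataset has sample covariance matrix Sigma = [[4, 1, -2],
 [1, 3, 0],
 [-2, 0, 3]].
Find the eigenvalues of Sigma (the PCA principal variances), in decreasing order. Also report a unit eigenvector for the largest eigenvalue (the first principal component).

Step 1 — characteristic polynomial p(λ) = det(λI - Sigma) = λ³ - tr·λ² + c_1·λ - det, where tr = trace, c_1 = sum of the principal 2×2 minors, det = det(Sigma):
  tr = 4 + 3 + 3 = 10,
  c_1 = (4·3 - (1)²) + (4·3 - (-2)²) + (3·3 - (0)²) = 11 + 8 + 9 = 28,
  det = 4·(3·3 - (0)²) - (1)·((1)·3 - (0)·(-2)) + (-2)·((1)·(0) - 3·(-2)) = 4·(9) - (1)·(3) + (-2)·(6) = 21.
  So p(λ) = λ³ - 10λ² + 28λ - 21.
Step 2 — look for an integer root (rational root theorem: any rational root is an integer divisor of 21). Testing λ = 3:
  p(3) = 27 - 90 + 84 - 21 = 0  ✓
  Dividing out (λ - 3): p(λ) = (λ - 3)(λ² - 7λ + 7).
Step 3 — remaining eigenvalues from the quadratic λ² - 7λ + 7 = 0:
  Δ = 7² - 4·7 = 49 - 28 = 21,  λ = (7 ± √21)/2 = (7 ± 4.5826)/2 ≈ 5.7913 or 1.2087.
  Sorted: λ_1 = 5.7913,  λ_2 = 3,  λ_3 = 1.2087  (check: sum = 10 = tr ✓).

Step 4 — unit eigenvector for λ_1 ≈ 5.7913: v spans the null space of (Sigma - λ_1 I), whose rows are
  r_1 = (-1.7913, 1, -2),  r_2 = (1, -2.7913, 0),  r_3 = (-2, 0, -2.7913).
  v is orthogonal to every row, so take v ∝ r_1 × r_2 = ((1)·(0) - (-2)·(-2.7913), (-2)·(1) - (-1.7913)·(0), (-1.7913)·(-2.7913) - (1)·(1)) ≈ (-5.5826, -2, 4).
  Rescale (multiply by -1 so the first nonzero entry is positive): u = (5.5826, 2, -4).
  ||u|| = √((5.5826)² + (2)² + (-4)²) = √(51.1652) ≈ 7.153,  v_1 = u/||u|| ≈ (0.7805, 0.2796, -0.5592) (||v_1|| = 1).

λ_1 = 5.7913,  λ_2 = 3,  λ_3 = 1.2087;  v_1 ≈ (0.7805, 0.2796, -0.5592)


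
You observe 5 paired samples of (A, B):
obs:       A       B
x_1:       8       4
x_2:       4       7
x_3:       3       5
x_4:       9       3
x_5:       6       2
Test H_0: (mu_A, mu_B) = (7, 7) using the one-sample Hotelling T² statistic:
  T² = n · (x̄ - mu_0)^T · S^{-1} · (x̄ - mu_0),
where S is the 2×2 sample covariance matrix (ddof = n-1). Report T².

Step 1 — sample mean vector:
  mean(A) = (8 + 4 + 3 + 9 + 6) / 5 = 30/5 = 6
  mean(B) = (4 + 7 + 5 + 3 + 2) / 5 = 21/5 = 4.2
  x̄ = (6, 4.2),  deviation x̄ - mu_0 = (6, 4.2) - (7, 7) = (-1, -2.8).

Step 2 — sample covariance matrix, S[i,j] = (1/(n-1)) · Σ_k (x_{k,i} - mean_i) · (x_{k,j} - mean_j), divisor n-1 = 4:
  S[A,A] = ((2)·(2) + (-2)·(-2) + (-3)·(-3) + (3)·(3) + (0)·(0)) / 4 = 26/4 = 6.5
  S[A,B] = ((2)·(-0.2) + (-2)·(2.8) + (-3)·(0.8) + (3)·(-1.2) + (0)·(-2.2)) / 4 = -12/4 = -3
  S[B,B] = ((-0.2)·(-0.2) + (2.8)·(2.8) + (0.8)·(0.8) + (-1.2)·(-1.2) + (-2.2)·(-2.2)) / 4 = 14.8/4 = 3.7
  S = [[6.5, -3],
 [-3, 3.7]].

Step 3 — invert S. det(S) = 6.5·3.7 - (-3)² = 15.05.
  S^{-1} = (1/det) · [[d, -b], [-b, a]] = [[0.2458, 0.1993],
 [0.1993, 0.4319]].

Step 4 — quadratic form (x̄ - mu_0)^T · S^{-1} · (x̄ - mu_0):
  S^{-1} · (x̄ - mu_0) = (-0.804, -1.4086),
  (x̄ - mu_0)^T · [...] = (-1)·(-0.804) + (-2.8)·(-1.4086) = 4.7482.

Step 5 — scale by n: T² = 5 · 4.7482 = 23.7409.

T² ≈ 23.7409
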